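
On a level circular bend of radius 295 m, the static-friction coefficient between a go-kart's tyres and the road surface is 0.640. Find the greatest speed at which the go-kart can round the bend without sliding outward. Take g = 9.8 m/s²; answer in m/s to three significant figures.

43.0 m/s

On a flat curve, static friction is the only horizontal force, so it must supply the full centripetal force: μ_s m g = m v²/r.
Mass cancels: v_max = √(μ_s g r) = √(0.640 × 9.8 × 295) = √1850 = 43.01 m/s.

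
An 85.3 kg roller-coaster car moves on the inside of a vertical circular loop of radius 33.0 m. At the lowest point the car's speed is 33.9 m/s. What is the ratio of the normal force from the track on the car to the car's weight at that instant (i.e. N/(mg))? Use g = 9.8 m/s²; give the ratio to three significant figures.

At the bottom, N − mg = mv²/r, so N = m(v²/r + g) and N/(mg) = v²/(rg) + 1 = (33.9)²/(33.0 × 9.8) + 1 = 3.554 + 1 = 4.554.

4.55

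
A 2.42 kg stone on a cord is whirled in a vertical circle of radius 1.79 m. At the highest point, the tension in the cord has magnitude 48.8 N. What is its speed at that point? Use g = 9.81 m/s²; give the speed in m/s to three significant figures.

7.33 m/s

At the top, T + mg = mv²/r, so v = √(r(T/m + g)) = √(1.79 × (48.8/2.42 + 9.81)) = √(1.79 × 29.98) = √53.66 = 7.325 m/s.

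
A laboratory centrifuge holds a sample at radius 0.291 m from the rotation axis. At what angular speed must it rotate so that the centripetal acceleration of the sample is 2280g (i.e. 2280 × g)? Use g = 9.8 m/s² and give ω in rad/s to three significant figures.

277 rad/s

Centripetal acceleration a_c = ω²r. Setting ω²r = 2280g:
ω = √(2280g / r) = √(2280 × 9.8 / 0.291) = √76780 = 277.1 rad/s.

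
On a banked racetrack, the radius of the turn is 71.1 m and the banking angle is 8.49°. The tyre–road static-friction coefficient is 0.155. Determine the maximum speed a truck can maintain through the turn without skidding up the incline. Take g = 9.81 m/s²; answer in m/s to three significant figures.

At the maximum speed, friction acts down the slope at its limiting value f = μN. Radially (horizontal, toward centre): N sinθ + μN cosθ = mv²/r. Vertically: N cosθ − μN sinθ = mg.
Dividing: v² = r g (sinθ + μcosθ)/(cosθ − μsinθ).
sinθ + μcosθ = 0.1476 + 0.155×0.9890 = 0.3009; cosθ − μsinθ = 0.9890 − 0.155×0.1476 = 0.9662.
v² = 71.1 × 9.81 × 0.3009/0.9662 = 217.3 m²/s², so v = 14.74 m/s.

14.7 m/s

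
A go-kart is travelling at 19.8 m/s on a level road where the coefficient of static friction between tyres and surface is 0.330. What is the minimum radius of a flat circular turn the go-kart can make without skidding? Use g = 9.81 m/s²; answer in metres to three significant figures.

At the limit, μ_s m g = m v²/r, so r_min = v²/(μ_s g) = (19.8)²/(0.330 × 9.81) = 392.0/3.237 = 121.1 m.

121 m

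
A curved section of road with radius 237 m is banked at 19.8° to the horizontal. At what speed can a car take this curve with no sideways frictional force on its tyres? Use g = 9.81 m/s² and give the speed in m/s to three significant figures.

28.9 m/s

On a frictionless banked curve, N sinθ = mv²/r and N cosθ = mg, so tanθ = v²/(rg).
v = √(r g tanθ) = √(237 × 9.81 × tan 19.8°) = √(237 × 9.81 × 0.3600) = √837.0 = 28.93 m/s.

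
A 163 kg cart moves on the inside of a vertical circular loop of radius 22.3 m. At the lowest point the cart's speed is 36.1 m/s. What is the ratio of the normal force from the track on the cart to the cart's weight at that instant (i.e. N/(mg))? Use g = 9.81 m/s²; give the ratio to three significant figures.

At the bottom, N − mg = mv²/r, so N = m(v²/r + g) and N/(mg) = v²/(rg) + 1 = (36.1)²/(22.3 × 9.81) + 1 = 5.957 + 1 = 6.957.

6.96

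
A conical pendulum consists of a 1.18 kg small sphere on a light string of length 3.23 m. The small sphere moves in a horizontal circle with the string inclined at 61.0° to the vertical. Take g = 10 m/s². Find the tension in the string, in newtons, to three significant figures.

24.3 N

Vertically the bob has no acceleration, so T cosθ = mg.
T = mg/cosθ = 1.18 × 10.0 / cos 61.0° = 11.80/0.4848 = 24.34 N.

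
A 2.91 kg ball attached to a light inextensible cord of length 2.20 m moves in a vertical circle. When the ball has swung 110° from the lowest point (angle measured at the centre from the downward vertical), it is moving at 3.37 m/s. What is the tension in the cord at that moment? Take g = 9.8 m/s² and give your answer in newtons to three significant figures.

5.27 N

Take the radial direction toward the centre of the circle as positive. The component of the weight along the string toward the centre is −mg cos φ (φ measured from the bottom), so Newton's second law along the string gives T − mg cos φ = m v²/r.
cos 110° = -0.3420, so T = m(v²/r + g cos φ) = 2.91 × ((3.37)²/2.20 + 9.8 × -0.3420) = 2.91 × (5.162 + (-3.352)) = 2.91 × 1.810 = 5.268 N.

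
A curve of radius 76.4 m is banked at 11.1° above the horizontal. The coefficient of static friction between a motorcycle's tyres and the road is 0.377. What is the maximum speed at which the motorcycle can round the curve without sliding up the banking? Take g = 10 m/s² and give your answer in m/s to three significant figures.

At the maximum speed, friction acts down the slope at its limiting value f = μN. Radially (horizontal, toward centre): N sinθ + μN cosθ = mv²/r. Vertically: N cosθ − μN sinθ = mg.
Dividing: v² = r g (sinθ + μcosθ)/(cosθ − μsinθ).
sinθ + μcosθ = 0.1925 + 0.377×0.9813 = 0.5625; cosθ − μsinθ = 0.9813 − 0.377×0.1925 = 0.9087.
v² = 76.4 × 10.0 × 0.5625/0.9087 = 472.9 m²/s², so v = 21.75 m/s.

21.7 m/s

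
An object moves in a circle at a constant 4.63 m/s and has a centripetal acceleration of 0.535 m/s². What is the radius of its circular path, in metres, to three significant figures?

40.1 m

a_c = v²/r ⇒ r = v²/a_c = (4.63)²/0.535 = 21.44/0.535 = 40.07 m.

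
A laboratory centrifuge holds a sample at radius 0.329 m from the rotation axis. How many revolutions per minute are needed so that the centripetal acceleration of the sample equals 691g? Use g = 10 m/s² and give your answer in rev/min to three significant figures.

Require ω²r = 691g, so ω = √(691 × 10.0/0.329) = 144.9 rad/s.
In rev/min: ω × 60/(2π) = 144.9 × 60/(2π) = 1384 rev/min.

1380 rev/min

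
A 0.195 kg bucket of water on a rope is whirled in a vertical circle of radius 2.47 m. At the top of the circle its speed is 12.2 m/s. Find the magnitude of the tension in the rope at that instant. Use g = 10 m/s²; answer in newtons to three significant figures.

9.80 N

At the top, both T and the weight mg point inward (toward the centre), so T + mg = mv²/r.
T = m(v²/r − g) = 0.195 × ((12.2)²/2.47 − 10.0) = 0.195 × (60.26 − 10.0) = 0.195 × 50.26 = 9.801 N.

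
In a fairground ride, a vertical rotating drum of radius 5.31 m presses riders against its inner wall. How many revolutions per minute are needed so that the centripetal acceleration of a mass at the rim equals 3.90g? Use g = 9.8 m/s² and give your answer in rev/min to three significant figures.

Require ω²r = 3.90g, so ω = √(3.90 × 9.8/5.31) = 2.683 rad/s.
In rev/min: ω × 60/(2π) = 2.683 × 60/(2π) = 25.62 rev/min.

25.6 rev/min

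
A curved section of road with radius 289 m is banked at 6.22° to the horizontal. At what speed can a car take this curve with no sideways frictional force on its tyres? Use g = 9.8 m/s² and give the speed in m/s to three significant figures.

On a frictionless banked curve, N sinθ = mv²/r and N cosθ = mg, so tanθ = v²/(rg).
v = √(r g tanθ) = √(289 × 9.8 × tan 6.22°) = √(289 × 9.8 × 0.1090) = √308.7 = 17.57 m/s.

17.6 m/s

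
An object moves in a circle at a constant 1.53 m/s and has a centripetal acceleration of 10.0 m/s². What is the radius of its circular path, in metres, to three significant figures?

0.234 m

a_c = v²/r ⇒ r = v²/a_c = (1.53)²/10.0 = 2.341/10.0 = 0.2341 m.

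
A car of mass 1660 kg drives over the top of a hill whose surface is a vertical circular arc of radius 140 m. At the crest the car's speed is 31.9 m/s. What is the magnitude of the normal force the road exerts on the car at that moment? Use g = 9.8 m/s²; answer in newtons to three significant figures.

4200 N

At the crest the centripetal acceleration points downward (toward the centre of the arc), so mg − N = mv²/r.
N = m(g − v²/r) = 1660 × (9.8 − (31.9)²/140) = 1660 × (9.8 − 7.269) = 1660 × 2.531 = 4202 N.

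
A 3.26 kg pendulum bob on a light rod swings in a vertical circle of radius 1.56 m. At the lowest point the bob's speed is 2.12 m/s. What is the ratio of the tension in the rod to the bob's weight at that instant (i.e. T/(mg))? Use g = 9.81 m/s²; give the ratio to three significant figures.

1.29

At the bottom, T − mg = mv²/r, so T = m(v²/r + g) and T/(mg) = v²/(rg) + 1 = (2.12)²/(1.56 × 9.81) + 1 = 0.2937 + 1 = 1.294.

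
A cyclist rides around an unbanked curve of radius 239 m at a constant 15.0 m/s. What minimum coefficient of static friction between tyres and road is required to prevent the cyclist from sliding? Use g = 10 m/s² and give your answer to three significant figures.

Friction provides the centripetal force: μ_s m g = m v²/r, so μ_s = v²/(g r) = (15.00)²/(10.0 × 239) = 225.0/2390 = 0.09414.

0.0941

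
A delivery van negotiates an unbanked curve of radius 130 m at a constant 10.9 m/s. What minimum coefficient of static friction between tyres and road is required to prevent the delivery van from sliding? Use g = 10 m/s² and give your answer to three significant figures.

0.0914

Friction provides the centripetal force: μ_s m g = m v²/r, so μ_s = v²/(g r) = (10.90)²/(10.0 × 130) = 118.8/1300 = 0.09139.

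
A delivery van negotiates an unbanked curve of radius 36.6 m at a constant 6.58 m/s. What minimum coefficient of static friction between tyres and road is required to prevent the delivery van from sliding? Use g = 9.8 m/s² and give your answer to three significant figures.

Friction provides the centripetal force: μ_s m g = m v²/r, so μ_s = v²/(g r) = (6.580)²/(9.8 × 36.6) = 43.30/358.7 = 0.1207.

0.121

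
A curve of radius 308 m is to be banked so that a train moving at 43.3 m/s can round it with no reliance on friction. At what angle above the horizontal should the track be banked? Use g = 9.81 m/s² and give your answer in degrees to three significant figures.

With no friction, the horizontal component of the normal force provides the centripetal force: N sinθ = mv²/r, while N cosθ = mg vertically.
Dividing: tanθ = v²/(r g) = (43.3)²/(308 × 9.81) = 1875/3021 = 0.6205.
θ = arctan(0.6205) = 31.82°.

31.8°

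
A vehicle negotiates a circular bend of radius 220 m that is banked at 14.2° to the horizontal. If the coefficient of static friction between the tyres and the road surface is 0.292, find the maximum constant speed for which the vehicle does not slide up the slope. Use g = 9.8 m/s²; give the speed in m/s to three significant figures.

At the maximum speed, friction acts down the slope at its limiting value f = μN. Radially (horizontal, toward centre): N sinθ + μN cosθ = mv²/r. Vertically: N cosθ − μN sinθ = mg.
Dividing: v² = r g (sinθ + μcosθ)/(cosθ − μsinθ).
sinθ + μcosθ = 0.2453 + 0.292×0.9694 = 0.5284; cosθ − μsinθ = 0.9694 − 0.292×0.2453 = 0.8978.
v² = 220 × 9.8 × 0.5284/0.8978 = 1269 m²/s², so v = 35.62 m/s.

35.6 m/s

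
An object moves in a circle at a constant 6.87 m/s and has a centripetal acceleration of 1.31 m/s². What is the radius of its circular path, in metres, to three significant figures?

a_c = v²/r ⇒ r = v²/a_c = (6.87)²/1.31 = 47.20/1.31 = 36.03 m.

36.0 m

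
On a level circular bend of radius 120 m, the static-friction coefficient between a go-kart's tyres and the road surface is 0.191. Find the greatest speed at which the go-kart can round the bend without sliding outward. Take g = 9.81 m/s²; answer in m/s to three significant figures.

15.0 m/s

On a flat curve, static friction is the only horizontal force, so it must supply the full centripetal force: μ_s m g = m v²/r.
Mass cancels: v_max = √(μ_s g r) = √(0.191 × 9.81 × 120) = √224.8 = 14.99 m/s.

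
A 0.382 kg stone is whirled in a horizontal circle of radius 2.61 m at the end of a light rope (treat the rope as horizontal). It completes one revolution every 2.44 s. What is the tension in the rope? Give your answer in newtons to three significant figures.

6.61 N

v = 2πr/T = 2π × 2.61/2.44 = 6.721 m/s.
The tension is the only horizontal force, so it supplies the full centripetal force: T = m v²/r = 0.382 × (6.721)²/2.61 = 0.382 × 45.17/2.61 = 6.611 N.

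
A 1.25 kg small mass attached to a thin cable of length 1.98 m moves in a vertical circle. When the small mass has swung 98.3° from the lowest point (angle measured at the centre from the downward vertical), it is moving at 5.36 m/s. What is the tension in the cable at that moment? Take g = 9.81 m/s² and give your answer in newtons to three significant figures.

Take the radial direction toward the centre of the circle as positive. The component of the weight along the string toward the centre is −mg cos φ (φ measured from the bottom), so Newton's second law along the string gives T − mg cos φ = m v²/r.
cos 98.3° = -0.1444, so T = m(v²/r + g cos φ) = 1.25 × ((5.36)²/1.98 + 9.81 × -0.1444) = 1.25 × (14.51 + (-1.416)) = 1.25 × 13.09 = 16.37 N.

16.4 N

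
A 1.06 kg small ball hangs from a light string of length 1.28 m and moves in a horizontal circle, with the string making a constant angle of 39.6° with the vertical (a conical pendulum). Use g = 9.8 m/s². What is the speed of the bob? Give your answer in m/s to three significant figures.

The radius of the circle is r = L sinθ = 1.28 × sin 39.6° = 0.8159 m.
Horizontally T sinθ = mv²/r and vertically T cosθ = mg, so tanθ = v²/(rg).
v = √(r g tanθ) = √(0.8159 × 9.8 × 0.8273) = √6.615 = 2.572 m/s.

2.57 m/s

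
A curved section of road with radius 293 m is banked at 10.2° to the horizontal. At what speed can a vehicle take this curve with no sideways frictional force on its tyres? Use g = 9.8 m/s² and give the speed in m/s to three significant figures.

On a frictionless banked curve, N sinθ = mv²/r and N cosθ = mg, so tanθ = v²/(rg).
v = √(r g tanθ) = √(293 × 9.8 × tan 10.2°) = √(293 × 9.8 × 0.1799) = √516.6 = 22.73 m/s.

22.7 m/s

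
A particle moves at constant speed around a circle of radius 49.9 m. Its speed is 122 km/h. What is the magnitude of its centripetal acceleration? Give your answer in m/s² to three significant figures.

23.0 m/s²

v = 122 km/h = 122/3.6 = 33.89 m/s.
a_c = v²/r = (33.89)²/49.9 = 1148/49.9 = 23.02 m/s².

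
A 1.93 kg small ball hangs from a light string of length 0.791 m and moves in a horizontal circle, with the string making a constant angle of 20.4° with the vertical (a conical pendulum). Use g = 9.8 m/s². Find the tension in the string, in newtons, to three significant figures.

20.2 N

Vertically the bob has no acceleration, so T cosθ = mg.
T = mg/cosθ = 1.93 × 9.8 / cos 20.4° = 18.91/0.9373 = 20.18 N.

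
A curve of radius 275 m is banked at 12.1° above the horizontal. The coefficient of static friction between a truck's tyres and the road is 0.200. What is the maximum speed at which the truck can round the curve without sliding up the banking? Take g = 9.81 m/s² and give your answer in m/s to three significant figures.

34.2 m/s

At the maximum speed, friction acts down the slope at its limiting value f = μN. Radially (horizontal, toward centre): N sinθ + μN cosθ = mv²/r. Vertically: N cosθ − μN sinθ = mg.
Dividing: v² = r g (sinθ + μcosθ)/(cosθ − μsinθ).
sinθ + μcosθ = 0.2096 + 0.200×0.9778 = 0.4052; cosθ − μsinθ = 0.9778 − 0.200×0.2096 = 0.9359.
v² = 275 × 9.81 × 0.4052/0.9359 = 1168 m²/s², so v = 34.18 m/s.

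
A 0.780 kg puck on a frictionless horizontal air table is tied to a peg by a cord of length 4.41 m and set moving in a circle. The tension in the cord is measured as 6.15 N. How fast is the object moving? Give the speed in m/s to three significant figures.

5.90 m/s

T = m v²/r ⇒ v = √(T r / m) = √(6.15 × 4.41 / 0.780) = √34.77 = 5.897 m/s.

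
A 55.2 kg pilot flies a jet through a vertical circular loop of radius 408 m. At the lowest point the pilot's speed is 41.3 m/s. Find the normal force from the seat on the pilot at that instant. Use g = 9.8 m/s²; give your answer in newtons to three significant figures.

At the lowest point, N points up (toward the centre) and the weight mg points down (away from the centre), so the net inward force is N − mg = mv²/r.
N = m(v²/r + g) = 55.2 × ((41.3)²/408 + 9.8) = 55.2 × (4.181 + 9.8) = 55.2 × 13.98 = 771.7 N.

772 N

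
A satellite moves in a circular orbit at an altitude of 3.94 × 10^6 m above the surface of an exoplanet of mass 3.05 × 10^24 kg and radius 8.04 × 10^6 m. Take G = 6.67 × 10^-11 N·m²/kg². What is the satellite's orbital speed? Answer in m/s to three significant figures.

4120 m/s

Orbital radius r = R + h = 8.04 × 10^6 + 3.94 × 10^6 = 1.198 × 10^7 m.
Gravity supplies the centripetal force: G M m / r² = m v² / r, so v = √(GM/r).
v = √(6.67 × 10^-11 × 3.05 × 10^24 / 1.198 × 10^7) = √(1.698 × 10^7) = 4121 m/s.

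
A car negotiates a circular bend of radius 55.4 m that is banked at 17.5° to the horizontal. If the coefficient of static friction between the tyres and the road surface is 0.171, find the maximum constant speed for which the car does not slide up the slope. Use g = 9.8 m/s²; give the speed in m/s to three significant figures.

At the maximum speed, friction acts down the slope at its limiting value f = μN. Radially (horizontal, toward centre): N sinθ + μN cosθ = mv²/r. Vertically: N cosθ − μN sinθ = mg.
Dividing: v² = r g (sinθ + μcosθ)/(cosθ − μsinθ).
sinθ + μcosθ = 0.3007 + 0.171×0.9537 = 0.4638; cosθ − μsinθ = 0.9537 − 0.171×0.3007 = 0.9023.
v² = 55.4 × 9.8 × 0.4638/0.9023 = 279.1 m²/s², so v = 16.71 m/s.

16.7 m/s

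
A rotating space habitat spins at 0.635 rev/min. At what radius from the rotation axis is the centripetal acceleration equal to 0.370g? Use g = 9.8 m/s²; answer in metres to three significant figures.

820 m

ω = 0.635 rev/min × 2π/60 = 0.06650 rad/s.
a_c = ω²r = 0.370g ⇒ r = 0.370 × 9.8 / (0.06650)² = 3.626/0.004422 = 820.0 m.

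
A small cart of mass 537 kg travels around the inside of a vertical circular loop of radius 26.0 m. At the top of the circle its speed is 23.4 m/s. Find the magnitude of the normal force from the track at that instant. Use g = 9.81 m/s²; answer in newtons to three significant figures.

At the top, both N and the weight mg point inward (toward the centre), so N + mg = mv²/r.
N = m(v²/r − g) = 537 × ((23.4)²/26.0 − 9.81) = 537 × (21.06 − 9.81) = 537 × 11.25 = 6041 N.

6040 N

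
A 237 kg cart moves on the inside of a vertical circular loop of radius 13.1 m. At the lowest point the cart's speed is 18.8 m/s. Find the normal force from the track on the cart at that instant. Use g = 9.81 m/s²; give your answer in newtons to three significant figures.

8720 N

At the lowest point, N points up (toward the centre) and the weight mg points down (away from the centre), so the net inward force is N − mg = mv²/r.
N = m(v²/r + g) = 237 × ((18.8)²/13.1 + 9.81) = 237 × (26.98 + 9.81) = 237 × 36.79 = 8719 N.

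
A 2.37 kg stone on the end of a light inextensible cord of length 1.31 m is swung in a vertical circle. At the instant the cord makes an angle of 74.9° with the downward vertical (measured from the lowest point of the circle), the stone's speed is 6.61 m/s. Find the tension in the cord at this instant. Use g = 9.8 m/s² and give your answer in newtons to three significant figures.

Take the radial direction toward the centre of the circle as positive. The component of the weight along the string toward the centre is −mg cos φ (φ measured from the bottom), so Newton's second law along the string gives T − mg cos φ = m v²/r.
cos 74.9° = 0.2605, so T = m(v²/r + g cos φ) = 2.37 × ((6.61)²/1.31 + 9.8 × 0.2605) = 2.37 × (33.35 + (2.553)) = 2.37 × 35.91 = 85.10 N.

85.1 N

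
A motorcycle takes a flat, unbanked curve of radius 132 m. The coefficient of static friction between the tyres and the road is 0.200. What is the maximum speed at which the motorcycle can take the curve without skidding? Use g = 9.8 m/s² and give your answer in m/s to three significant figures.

16.1 m/s

The only inward force on a level bend is static friction, so at the limit f_s = μ_s N = μ_s m g = m v²/r.
Mass cancels: v_max = √(μ_s g r) = √(0.200 × 9.8 × 132) = √258.7 = 16.08 m/s.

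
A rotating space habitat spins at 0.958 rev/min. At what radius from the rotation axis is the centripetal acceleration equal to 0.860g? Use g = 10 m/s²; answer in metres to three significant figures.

854 m

ω = 0.958 rev/min × 2π/60 = 0.1003 rad/s.
a_c = ω²r = 0.860g ⇒ r = 0.860 × 10.0 / (0.1003)² = 8.600/0.01006 = 854.5 m.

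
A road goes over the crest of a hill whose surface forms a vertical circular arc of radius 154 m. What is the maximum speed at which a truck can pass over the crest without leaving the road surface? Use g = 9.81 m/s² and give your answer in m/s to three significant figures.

At the crest the centre of the circle is below the truck, so the net downward (centripetal) force is mg − N = mv²/r.
The truck leaves the road when N → 0, giving v_max = √(g r) = √(9.81 × 154) = 38.87 m/s.

38.9 m/s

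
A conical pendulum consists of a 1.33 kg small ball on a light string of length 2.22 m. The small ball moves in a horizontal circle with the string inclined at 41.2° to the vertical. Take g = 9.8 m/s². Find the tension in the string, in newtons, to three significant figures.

Vertically the bob has no acceleration, so T cosθ = mg.
T = mg/cosθ = 1.33 × 9.8 / cos 41.2° = 13.03/0.7524 = 17.32 N.

17.3 N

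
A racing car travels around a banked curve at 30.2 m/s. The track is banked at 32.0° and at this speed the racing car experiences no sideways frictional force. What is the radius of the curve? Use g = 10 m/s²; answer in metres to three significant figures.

Frictionless banking: tanθ = v²/(rg), so r = v²/(g tanθ).
r = (30.2)²/(10.0 × tan 32.0°) = 912.0/(10.0 × 0.6249) = 912.0/6.249 = 146.0 m.

146 m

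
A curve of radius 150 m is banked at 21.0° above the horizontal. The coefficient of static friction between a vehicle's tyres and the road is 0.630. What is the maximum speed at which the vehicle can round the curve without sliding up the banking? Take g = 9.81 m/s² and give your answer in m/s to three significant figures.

44.4 m/s

At the maximum speed, friction acts down the slope at its limiting value f = μN. Radially (horizontal, toward centre): N sinθ + μN cosθ = mv²/r. Vertically: N cosθ − μN sinθ = mg.
Dividing: v² = r g (sinθ + μcosθ)/(cosθ − μsinθ).
sinθ + μcosθ = 0.3584 + 0.630×0.9336 = 0.9465; cosθ − μsinθ = 0.9336 − 0.630×0.3584 = 0.7078.
v² = 150 × 9.81 × 0.9465/0.7078 = 1968 m²/s², so v = 44.36 m/s.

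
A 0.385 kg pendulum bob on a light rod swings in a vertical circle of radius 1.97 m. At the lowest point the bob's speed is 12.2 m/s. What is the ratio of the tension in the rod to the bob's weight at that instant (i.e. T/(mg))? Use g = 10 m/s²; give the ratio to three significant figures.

At the bottom, T − mg = mv²/r, so T = m(v²/r + g) and T/(mg) = v²/(rg) + 1 = (12.2)²/(1.97 × 10.0) + 1 = 7.555 + 1 = 8.555.

8.56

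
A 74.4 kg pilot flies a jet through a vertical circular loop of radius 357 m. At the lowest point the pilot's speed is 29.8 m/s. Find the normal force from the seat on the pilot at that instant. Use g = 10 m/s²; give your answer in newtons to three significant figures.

At the lowest point, N points up (toward the centre) and the weight mg points down (away from the centre), so the net inward force is N − mg = mv²/r.
N = m(v²/r + g) = 74.4 × ((29.8)²/357 + 10.0) = 74.4 × (2.488 + 10.0) = 74.4 × 12.49 = 929.1 N.

929 N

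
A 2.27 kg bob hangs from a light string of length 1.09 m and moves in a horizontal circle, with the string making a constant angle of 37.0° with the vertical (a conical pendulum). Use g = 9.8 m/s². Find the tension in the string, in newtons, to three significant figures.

27.9 N

Vertically the bob has no acceleration, so T cosθ = mg.
T = mg/cosθ = 2.27 × 9.8 / cos 37.0° = 22.25/0.7986 = 27.86 N.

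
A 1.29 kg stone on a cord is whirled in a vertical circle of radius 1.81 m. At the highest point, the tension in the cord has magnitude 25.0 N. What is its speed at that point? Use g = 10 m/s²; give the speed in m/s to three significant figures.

7.29 m/s

At the top, T + mg = mv²/r, so v = √(r(T/m + g)) = √(1.81 × (25.0/1.29 + 10.0)) = √(1.81 × 29.38) = √53.18 = 7.292 m/s.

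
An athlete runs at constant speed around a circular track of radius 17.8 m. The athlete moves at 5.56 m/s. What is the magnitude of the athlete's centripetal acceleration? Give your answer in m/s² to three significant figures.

1.74 m/s²

a_c = v²/r = (5.560)²/17.8 = 30.91/17.8 = 1.737 m/s².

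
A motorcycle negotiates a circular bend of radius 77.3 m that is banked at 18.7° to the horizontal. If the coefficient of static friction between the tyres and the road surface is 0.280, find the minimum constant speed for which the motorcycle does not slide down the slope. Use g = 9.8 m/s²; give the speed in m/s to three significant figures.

At the minimum speed, friction acts up the slope at its limiting value f = μN. Radially (horizontal, toward centre): N sinθ − μN cosθ = mv²/r. Vertically: N cosθ + μN sinθ = mg.
Dividing: v² = r g (sinθ − μcosθ)/(cosθ + μsinθ).
sinθ − μcosθ = 0.3206 − 0.280×0.9472 = 0.05539; cosθ + μsinθ = 0.9472 + 0.280×0.3206 = 1.037.
v² = 77.3 × 9.8 × 0.05539/1.037 = 40.47 m²/s², so v = 6.361 m/s.

6.36 m/s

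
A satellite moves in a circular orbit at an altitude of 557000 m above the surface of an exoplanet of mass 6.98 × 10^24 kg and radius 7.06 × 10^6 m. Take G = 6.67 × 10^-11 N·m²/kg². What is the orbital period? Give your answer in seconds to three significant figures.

6120 s

r = R + h = 7.06 × 10^6 + 557000 = 7.617 × 10^6 m. Gravity provides the centripetal force: G M m / r² = m v² / r ⇒ v = √(GM/r) = 7818 m/s.
T = 2πr/v = 2π × 7.617 × 10^6 / 7818 = 6122 s.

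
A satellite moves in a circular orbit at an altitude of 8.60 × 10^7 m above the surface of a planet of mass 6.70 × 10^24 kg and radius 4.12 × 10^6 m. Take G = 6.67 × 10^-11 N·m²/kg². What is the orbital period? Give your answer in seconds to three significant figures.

254000 s

r = R + h = 4.12 × 10^6 + 8.60 × 10^7 = 9.012 × 10^7 m. Gravity provides the centripetal force: G M m / r² = m v² / r ⇒ v = √(GM/r) = 2227 m/s.
T = 2πr/v = 2π × 9.012 × 10^7 / 2227 = 254300 s.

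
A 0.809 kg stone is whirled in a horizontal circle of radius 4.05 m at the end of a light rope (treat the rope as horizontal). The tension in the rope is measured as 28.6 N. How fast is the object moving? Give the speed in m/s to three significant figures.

12.0 m/s

T = m v²/r ⇒ v = √(T r / m) = √(28.6 × 4.05 / 0.809) = √143.2 = 11.97 m/s.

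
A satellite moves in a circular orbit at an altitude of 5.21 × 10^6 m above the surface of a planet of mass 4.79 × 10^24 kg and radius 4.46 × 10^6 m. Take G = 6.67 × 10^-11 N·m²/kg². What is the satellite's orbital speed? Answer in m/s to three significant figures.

Orbital radius r = R + h = 4.46 × 10^6 + 5.21 × 10^6 = 9.670 × 10^6 m.
Gravity supplies the centripetal force: G M m / r² = m v² / r, so v = √(GM/r).
v = √(6.67 × 10^-11 × 4.79 × 10^24 / 9.670 × 10^6) = √(3.304 × 10^7) = 5748 m/s.

5750 m/s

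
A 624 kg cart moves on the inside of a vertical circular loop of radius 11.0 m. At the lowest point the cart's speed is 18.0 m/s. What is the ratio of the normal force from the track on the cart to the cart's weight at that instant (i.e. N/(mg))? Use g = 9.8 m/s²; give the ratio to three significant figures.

4.01

At the bottom, N − mg = mv²/r, so N = m(v²/r + g) and N/(mg) = v²/(rg) + 1 = (18.0)²/(11.0 × 9.8) + 1 = 3.006 + 1 = 4.006.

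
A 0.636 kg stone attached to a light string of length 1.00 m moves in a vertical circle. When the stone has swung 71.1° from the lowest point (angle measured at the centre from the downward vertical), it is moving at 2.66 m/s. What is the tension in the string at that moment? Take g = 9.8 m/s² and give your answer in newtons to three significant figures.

6.52 N

Take the radial direction toward the centre of the circle as positive. The component of the weight along the string toward the centre is −mg cos φ (φ measured from the bottom), so Newton's second law along the string gives T − mg cos φ = m v²/r.
cos 71.1° = 0.3239, so T = m(v²/r + g cos φ) = 0.636 × ((2.66)²/1.00 + 9.8 × 0.3239) = 0.636 × (7.076 + (3.174)) = 0.636 × 10.25 = 6.519 N.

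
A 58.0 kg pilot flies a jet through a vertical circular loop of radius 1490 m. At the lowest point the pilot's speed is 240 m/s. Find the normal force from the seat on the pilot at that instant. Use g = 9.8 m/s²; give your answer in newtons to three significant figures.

2810 N

At the lowest point, N points up (toward the centre) and the weight mg points down (away from the centre), so the net inward force is N − mg = mv²/r.
N = m(v²/r + g) = 58.0 × ((240)²/1490 + 9.8) = 58.0 × (38.66 + 9.8) = 58.0 × 48.46 = 2811 N.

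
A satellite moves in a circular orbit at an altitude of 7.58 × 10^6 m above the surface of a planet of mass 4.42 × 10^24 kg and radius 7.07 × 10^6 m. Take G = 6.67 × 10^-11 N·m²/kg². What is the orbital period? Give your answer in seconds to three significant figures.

r = R + h = 7.07 × 10^6 + 7.58 × 10^6 = 1.465 × 10^7 m. Gravity provides the centripetal force: G M m / r² = m v² / r ⇒ v = √(GM/r) = 4486 m/s.
T = 2πr/v = 2π × 1.465 × 10^7 / 4486 = 20520 s.

20500 s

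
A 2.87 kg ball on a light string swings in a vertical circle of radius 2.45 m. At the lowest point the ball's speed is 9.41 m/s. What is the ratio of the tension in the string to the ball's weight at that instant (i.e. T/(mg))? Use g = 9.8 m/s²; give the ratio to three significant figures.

At the bottom, T − mg = mv²/r, so T = m(v²/r + g) and T/(mg) = v²/(rg) + 1 = (9.41)²/(2.45 × 9.8) + 1 = 3.688 + 1 = 4.688.

4.69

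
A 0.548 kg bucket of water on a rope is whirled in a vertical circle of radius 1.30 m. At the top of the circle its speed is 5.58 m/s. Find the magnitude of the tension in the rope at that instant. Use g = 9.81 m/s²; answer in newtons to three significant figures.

7.75 N

At the top, both T and the weight mg point inward (toward the centre), so T + mg = mv²/r.
T = m(v²/r − g) = 0.548 × ((5.58)²/1.30 − 9.81) = 0.548 × (23.95 − 9.81) = 0.548 × 14.14 = 7.749 N.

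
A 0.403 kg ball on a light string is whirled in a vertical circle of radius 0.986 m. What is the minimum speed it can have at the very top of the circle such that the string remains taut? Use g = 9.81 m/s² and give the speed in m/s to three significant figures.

At the top, both weight mg and T point toward the centre: T + mg = mv²/r.
At minimum speed T → 0, so mg = mv_min²/r ⇒ v_min = √(g r) = √(9.81 × 0.986) = 3.110 m/s.

3.11 m/s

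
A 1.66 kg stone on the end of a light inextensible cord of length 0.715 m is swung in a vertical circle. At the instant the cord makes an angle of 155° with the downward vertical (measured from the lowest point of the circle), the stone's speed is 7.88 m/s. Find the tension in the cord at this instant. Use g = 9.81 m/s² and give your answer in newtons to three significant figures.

129 N

Take the radial direction toward the centre of the circle as positive. The component of the weight along the string toward the centre is −mg cos φ (φ measured from the bottom), so Newton's second law along the string gives T − mg cos φ = m v²/r.
cos 155° = -0.9063, so T = m(v²/r + g cos φ) = 1.66 × ((7.88)²/0.715 + 9.81 × -0.9063) = 1.66 × (86.85 + (-8.891)) = 1.66 × 77.95 = 129.4 N.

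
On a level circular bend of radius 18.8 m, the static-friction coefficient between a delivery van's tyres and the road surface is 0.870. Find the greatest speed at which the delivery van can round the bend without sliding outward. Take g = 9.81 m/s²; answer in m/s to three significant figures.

12.7 m/s

Friction provides the centripetal force on a flat curve. At maximum speed it is at its limiting value: μ_s m g = m v²/r.
Mass cancels: v_max = √(μ_s g r) = √(0.870 × 9.81 × 18.8) = √160.5 = 12.67 m/s.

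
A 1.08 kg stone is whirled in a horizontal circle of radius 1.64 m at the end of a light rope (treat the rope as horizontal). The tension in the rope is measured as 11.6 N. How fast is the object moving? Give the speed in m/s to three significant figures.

4.20 m/s

T = m v²/r ⇒ v = √(T r / m) = √(11.6 × 1.64 / 1.08) = √17.61 = 4.197 m/s.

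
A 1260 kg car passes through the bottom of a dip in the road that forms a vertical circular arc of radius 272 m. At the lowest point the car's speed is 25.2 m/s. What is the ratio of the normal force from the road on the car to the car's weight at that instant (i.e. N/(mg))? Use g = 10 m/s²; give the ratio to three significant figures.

1.23

At the bottom, N − mg = mv²/r, so N = m(v²/r + g) and N/(mg) = v²/(rg) + 1 = (25.2)²/(272 × 10.0) + 1 = 0.2335 + 1 = 1.233.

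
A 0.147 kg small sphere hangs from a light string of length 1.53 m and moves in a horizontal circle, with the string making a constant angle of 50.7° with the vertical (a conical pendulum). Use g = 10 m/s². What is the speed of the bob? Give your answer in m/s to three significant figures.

3.80 m/s

The radius of the circle is r = L sinθ = 1.53 × sin 50.7° = 1.184 m.
Horizontally T sinθ = mv²/r and vertically T cosθ = mg, so tanθ = v²/(rg).
v = √(r g tanθ) = √(1.184 × 10.0 × 1.222) = √14.47 = 3.803 m/s.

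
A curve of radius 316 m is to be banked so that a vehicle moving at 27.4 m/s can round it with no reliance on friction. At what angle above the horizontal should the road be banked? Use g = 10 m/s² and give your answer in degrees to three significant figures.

13.4°

With no friction, the horizontal component of the normal force provides the centripetal force: N sinθ = mv²/r, while N cosθ = mg vertically.
Dividing: tanθ = v²/(r g) = (27.4)²/(316 × 10.0) = 750.8/3160 = 0.2376.
θ = arctan(0.2376) = 13.36°.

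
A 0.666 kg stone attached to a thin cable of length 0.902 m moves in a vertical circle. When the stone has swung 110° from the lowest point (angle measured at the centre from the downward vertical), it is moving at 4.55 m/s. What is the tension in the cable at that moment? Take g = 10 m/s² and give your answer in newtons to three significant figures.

Take the radial direction toward the centre of the circle as positive. The component of the weight along the string toward the centre is −mg cos φ (φ measured from the bottom), so Newton's second law along the string gives T − mg cos φ = m v²/r.
cos 110° = -0.3420, so T = m(v²/r + g cos φ) = 0.666 × ((4.55)²/0.902 + 10.0 × -0.3420) = 0.666 × (22.95 + (-3.420)) = 0.666 × 19.53 = 13.01 N.

13.0 N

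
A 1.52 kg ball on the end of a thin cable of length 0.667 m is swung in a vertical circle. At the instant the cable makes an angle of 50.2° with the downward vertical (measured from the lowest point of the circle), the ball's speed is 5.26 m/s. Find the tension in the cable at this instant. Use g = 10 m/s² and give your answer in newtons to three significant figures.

72.8 N

Take the radial direction toward the centre of the circle as positive. The component of the weight along the string toward the centre is −mg cos φ (φ measured from the bottom), so Newton's second law along the string gives T − mg cos φ = m v²/r.
cos 50.2° = 0.6401, so T = m(v²/r + g cos φ) = 1.52 × ((5.26)²/0.667 + 10.0 × 0.6401) = 1.52 × (41.48 + (6.401)) = 1.52 × 47.88 = 72.78 N.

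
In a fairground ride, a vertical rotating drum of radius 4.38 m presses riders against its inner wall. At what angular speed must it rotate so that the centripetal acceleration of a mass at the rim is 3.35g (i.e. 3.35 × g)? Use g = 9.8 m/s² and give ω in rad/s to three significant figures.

2.74 rad/s

Centripetal acceleration a_c = ω²r. Setting ω²r = 3.35g:
ω = √(3.35g / r) = √(3.35 × 9.8 / 4.38) = √7.495 = 2.738 rad/s.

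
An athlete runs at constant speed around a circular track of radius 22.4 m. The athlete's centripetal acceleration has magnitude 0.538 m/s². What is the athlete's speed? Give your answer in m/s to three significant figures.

a_c = v²/r ⇒ v = √(a_c · r) = √(0.538 × 22.4) = √12.05 = 3.471 m/s.

3.47 m/s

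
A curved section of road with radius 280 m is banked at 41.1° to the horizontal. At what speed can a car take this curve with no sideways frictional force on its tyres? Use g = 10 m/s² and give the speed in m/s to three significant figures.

On a frictionless banked curve, N sinθ = mv²/r and N cosθ = mg, so tanθ = v²/(rg).
v = √(r g tanθ) = √(280 × 10.0 × tan 41.1°) = √(280 × 10.0 × 0.8724) = √2443 = 49.42 m/s.

49.4 m/s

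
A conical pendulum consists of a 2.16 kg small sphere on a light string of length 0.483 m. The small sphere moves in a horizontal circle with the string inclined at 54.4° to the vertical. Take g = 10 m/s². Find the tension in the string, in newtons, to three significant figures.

Vertically the bob has no acceleration, so T cosθ = mg.
T = mg/cosθ = 2.16 × 10.0 / cos 54.4° = 21.60/0.5821 = 37.11 N.

37.1 N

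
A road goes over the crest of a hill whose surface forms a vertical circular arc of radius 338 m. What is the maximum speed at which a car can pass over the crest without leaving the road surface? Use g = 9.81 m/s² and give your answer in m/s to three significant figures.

57.6 m/s

At the crest the centre of the circle is below the car, so the net downward (centripetal) force is mg − N = mv²/r.
The car leaves the road when N → 0, giving v_max = √(g r) = √(9.81 × 338) = 57.58 m/s.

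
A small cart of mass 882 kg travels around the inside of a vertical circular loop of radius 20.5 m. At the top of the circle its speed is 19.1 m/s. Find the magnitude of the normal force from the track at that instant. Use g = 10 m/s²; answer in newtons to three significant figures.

At the top, both N and the weight mg point inward (toward the centre), so N + mg = mv²/r.
N = m(v²/r − g) = 882 × ((19.1)²/20.5 − 10.0) = 882 × (17.80 − 10.0) = 882 × 7.796 = 6876 N.

6880 N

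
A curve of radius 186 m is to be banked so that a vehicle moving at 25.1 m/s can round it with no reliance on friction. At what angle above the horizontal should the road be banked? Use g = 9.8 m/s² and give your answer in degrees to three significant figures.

For a frictionless banked turn: horizontally N sinθ = mv²/r and vertically N cosθ = mg.
Dividing: tanθ = v²/(r g) = (25.1)²/(186 × 9.8) = 630.0/1823 = 0.3456.
θ = arctan(0.3456) = 19.07°.

19.1°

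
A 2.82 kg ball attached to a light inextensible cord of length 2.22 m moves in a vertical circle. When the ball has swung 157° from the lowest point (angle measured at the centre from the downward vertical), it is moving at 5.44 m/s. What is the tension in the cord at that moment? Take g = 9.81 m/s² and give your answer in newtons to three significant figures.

12.1 N

Take the radial direction toward the centre of the circle as positive. The component of the weight along the string toward the centre is −mg cos φ (φ measured from the bottom), so Newton's second law along the string gives T − mg cos φ = m v²/r.
cos 157° = -0.9205, so T = m(v²/r + g cos φ) = 2.82 × ((5.44)²/2.22 + 9.81 × -0.9205) = 2.82 × (13.33 + (-9.030)) = 2.82 × 4.300 = 12.13 N.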